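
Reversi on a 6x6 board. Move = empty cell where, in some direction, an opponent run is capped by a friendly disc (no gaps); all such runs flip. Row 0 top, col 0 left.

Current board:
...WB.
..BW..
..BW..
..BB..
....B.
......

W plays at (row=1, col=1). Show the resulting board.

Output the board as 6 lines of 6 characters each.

Answer: ...WB.
.WWW..
..BW..
..BB..
....B.
......

Derivation:
Place W at (1,1); scan 8 dirs for brackets.
Dir NW: first cell '.' (not opp) -> no flip
Dir N: first cell '.' (not opp) -> no flip
Dir NE: first cell '.' (not opp) -> no flip
Dir W: first cell '.' (not opp) -> no flip
Dir E: opp run (1,2) capped by W -> flip
Dir SW: first cell '.' (not opp) -> no flip
Dir S: first cell '.' (not opp) -> no flip
Dir SE: opp run (2,2) (3,3) (4,4), next='.' -> no flip
All flips: (1,2)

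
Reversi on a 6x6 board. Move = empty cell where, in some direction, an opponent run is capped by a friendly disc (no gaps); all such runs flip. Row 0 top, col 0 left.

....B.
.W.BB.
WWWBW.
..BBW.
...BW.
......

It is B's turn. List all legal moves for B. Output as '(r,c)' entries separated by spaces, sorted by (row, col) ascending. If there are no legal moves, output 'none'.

(0,0): flips 2 -> legal
(0,1): no bracket -> illegal
(0,2): no bracket -> illegal
(1,0): flips 1 -> legal
(1,2): flips 1 -> legal
(1,5): flips 1 -> legal
(2,5): flips 2 -> legal
(3,0): no bracket -> illegal
(3,1): flips 1 -> legal
(3,5): flips 2 -> legal
(4,5): flips 2 -> legal
(5,3): no bracket -> illegal
(5,4): flips 3 -> legal
(5,5): flips 1 -> legal

Answer: (0,0) (1,0) (1,2) (1,5) (2,5) (3,1) (3,5) (4,5) (5,4) (5,5)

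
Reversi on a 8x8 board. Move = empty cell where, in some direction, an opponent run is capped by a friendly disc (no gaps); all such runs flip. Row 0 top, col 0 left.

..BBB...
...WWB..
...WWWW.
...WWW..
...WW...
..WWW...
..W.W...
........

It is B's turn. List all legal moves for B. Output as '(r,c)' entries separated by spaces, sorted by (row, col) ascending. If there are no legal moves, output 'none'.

Answer: (1,2) (2,2) (3,6) (3,7) (4,2) (4,5) (4,6) (6,3) (7,4)

Derivation:
(0,5): no bracket -> illegal
(1,2): flips 2 -> legal
(1,6): no bracket -> illegal
(1,7): no bracket -> illegal
(2,2): flips 1 -> legal
(2,7): no bracket -> illegal
(3,2): no bracket -> illegal
(3,6): flips 2 -> legal
(3,7): flips 1 -> legal
(4,1): no bracket -> illegal
(4,2): flips 2 -> legal
(4,5): flips 2 -> legal
(4,6): flips 3 -> legal
(5,1): no bracket -> illegal
(5,5): no bracket -> illegal
(6,1): no bracket -> illegal
(6,3): flips 5 -> legal
(6,5): no bracket -> illegal
(7,1): no bracket -> illegal
(7,2): no bracket -> illegal
(7,3): no bracket -> illegal
(7,4): flips 6 -> legal
(7,5): no bracket -> illegal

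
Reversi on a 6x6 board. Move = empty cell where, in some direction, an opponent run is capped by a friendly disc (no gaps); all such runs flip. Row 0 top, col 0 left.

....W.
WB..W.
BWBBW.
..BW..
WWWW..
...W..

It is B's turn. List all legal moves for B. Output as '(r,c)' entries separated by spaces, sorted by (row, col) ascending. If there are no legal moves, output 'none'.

(0,0): flips 1 -> legal
(0,1): no bracket -> illegal
(0,3): no bracket -> illegal
(0,5): flips 1 -> legal
(1,2): no bracket -> illegal
(1,3): no bracket -> illegal
(1,5): no bracket -> illegal
(2,5): flips 1 -> legal
(3,0): no bracket -> illegal
(3,1): flips 1 -> legal
(3,4): flips 1 -> legal
(3,5): no bracket -> illegal
(4,4): flips 1 -> legal
(5,0): flips 1 -> legal
(5,1): no bracket -> illegal
(5,2): flips 1 -> legal
(5,4): flips 1 -> legal

Answer: (0,0) (0,5) (2,5) (3,1) (3,4) (4,4) (5,0) (5,2) (5,4)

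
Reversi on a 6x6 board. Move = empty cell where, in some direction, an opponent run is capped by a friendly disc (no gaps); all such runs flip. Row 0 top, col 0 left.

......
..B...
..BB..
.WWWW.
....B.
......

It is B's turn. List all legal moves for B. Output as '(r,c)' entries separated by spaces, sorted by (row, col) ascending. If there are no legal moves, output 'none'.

(2,0): no bracket -> illegal
(2,1): no bracket -> illegal
(2,4): flips 1 -> legal
(2,5): no bracket -> illegal
(3,0): no bracket -> illegal
(3,5): no bracket -> illegal
(4,0): flips 1 -> legal
(4,1): flips 1 -> legal
(4,2): flips 1 -> legal
(4,3): flips 1 -> legal
(4,5): flips 1 -> legal

Answer: (2,4) (4,0) (4,1) (4,2) (4,3) (4,5)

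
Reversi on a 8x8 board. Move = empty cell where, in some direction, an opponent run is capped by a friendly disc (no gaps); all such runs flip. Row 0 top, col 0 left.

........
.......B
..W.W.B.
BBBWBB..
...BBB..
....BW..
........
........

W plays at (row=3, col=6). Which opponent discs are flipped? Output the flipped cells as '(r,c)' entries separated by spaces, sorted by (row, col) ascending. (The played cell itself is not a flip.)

Dir NW: first cell '.' (not opp) -> no flip
Dir N: opp run (2,6), next='.' -> no flip
Dir NE: first cell '.' (not opp) -> no flip
Dir W: opp run (3,5) (3,4) capped by W -> flip
Dir E: first cell '.' (not opp) -> no flip
Dir SW: opp run (4,5) (5,4), next='.' -> no flip
Dir S: first cell '.' (not opp) -> no flip
Dir SE: first cell '.' (not opp) -> no flip

Answer: (3,4) (3,5)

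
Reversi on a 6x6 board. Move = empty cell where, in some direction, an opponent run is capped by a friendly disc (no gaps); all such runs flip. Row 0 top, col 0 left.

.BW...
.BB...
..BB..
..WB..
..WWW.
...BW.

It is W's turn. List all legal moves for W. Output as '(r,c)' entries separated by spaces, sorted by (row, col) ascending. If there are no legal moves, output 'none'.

Answer: (0,0) (1,3) (1,4) (2,0) (2,4) (3,4) (5,2)

Derivation:
(0,0): flips 4 -> legal
(0,3): no bracket -> illegal
(1,0): no bracket -> illegal
(1,3): flips 2 -> legal
(1,4): flips 1 -> legal
(2,0): flips 1 -> legal
(2,1): no bracket -> illegal
(2,4): flips 1 -> legal
(3,1): no bracket -> illegal
(3,4): flips 1 -> legal
(5,2): flips 1 -> legal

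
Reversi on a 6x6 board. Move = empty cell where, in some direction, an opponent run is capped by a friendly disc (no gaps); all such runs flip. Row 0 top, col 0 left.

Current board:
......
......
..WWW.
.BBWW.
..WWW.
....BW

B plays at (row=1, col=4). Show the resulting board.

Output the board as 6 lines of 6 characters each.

Answer: ......
....B.
..WBB.
.BBWB.
..WWB.
....BW

Derivation:
Place B at (1,4); scan 8 dirs for brackets.
Dir NW: first cell '.' (not opp) -> no flip
Dir N: first cell '.' (not opp) -> no flip
Dir NE: first cell '.' (not opp) -> no flip
Dir W: first cell '.' (not opp) -> no flip
Dir E: first cell '.' (not opp) -> no flip
Dir SW: opp run (2,3) capped by B -> flip
Dir S: opp run (2,4) (3,4) (4,4) capped by B -> flip
Dir SE: first cell '.' (not opp) -> no flip
All flips: (2,3) (2,4) (3,4) (4,4)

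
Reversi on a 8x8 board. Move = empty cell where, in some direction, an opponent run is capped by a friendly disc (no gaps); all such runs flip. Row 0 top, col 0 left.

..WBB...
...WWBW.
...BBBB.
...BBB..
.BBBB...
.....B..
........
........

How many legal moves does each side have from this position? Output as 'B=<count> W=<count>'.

-- B to move --
(0,1): flips 1 -> legal
(0,5): flips 1 -> legal
(0,6): flips 1 -> legal
(0,7): flips 1 -> legal
(1,1): no bracket -> illegal
(1,2): flips 2 -> legal
(1,7): flips 1 -> legal
(2,2): flips 1 -> legal
(2,7): no bracket -> illegal
B mobility = 7
-- W to move --
(0,5): flips 2 -> legal
(0,6): no bracket -> illegal
(1,2): no bracket -> illegal
(1,7): no bracket -> illegal
(2,2): no bracket -> illegal
(2,7): no bracket -> illegal
(3,0): no bracket -> illegal
(3,1): no bracket -> illegal
(3,2): flips 1 -> legal
(3,6): flips 2 -> legal
(3,7): no bracket -> illegal
(4,0): no bracket -> illegal
(4,5): no bracket -> illegal
(4,6): flips 2 -> legal
(5,0): no bracket -> illegal
(5,1): no bracket -> illegal
(5,2): flips 3 -> legal
(5,3): flips 3 -> legal
(5,4): flips 3 -> legal
(5,6): no bracket -> illegal
(6,4): no bracket -> illegal
(6,5): no bracket -> illegal
(6,6): no bracket -> illegal
W mobility = 7

Answer: B=7 W=7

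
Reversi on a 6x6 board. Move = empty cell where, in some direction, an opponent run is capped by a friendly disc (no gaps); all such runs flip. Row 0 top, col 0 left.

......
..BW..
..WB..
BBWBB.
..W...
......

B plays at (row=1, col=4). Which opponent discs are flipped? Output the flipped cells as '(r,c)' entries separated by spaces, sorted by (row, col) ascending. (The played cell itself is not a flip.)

Answer: (1,3)

Derivation:
Dir NW: first cell '.' (not opp) -> no flip
Dir N: first cell '.' (not opp) -> no flip
Dir NE: first cell '.' (not opp) -> no flip
Dir W: opp run (1,3) capped by B -> flip
Dir E: first cell '.' (not opp) -> no flip
Dir SW: first cell 'B' (not opp) -> no flip
Dir S: first cell '.' (not opp) -> no flip
Dir SE: first cell '.' (not opp) -> no flip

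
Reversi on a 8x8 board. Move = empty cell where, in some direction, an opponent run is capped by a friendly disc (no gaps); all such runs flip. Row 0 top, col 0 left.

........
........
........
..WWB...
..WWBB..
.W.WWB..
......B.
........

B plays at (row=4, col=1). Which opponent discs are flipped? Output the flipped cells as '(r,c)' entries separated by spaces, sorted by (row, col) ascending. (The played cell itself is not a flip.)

Answer: (4,2) (4,3)

Derivation:
Dir NW: first cell '.' (not opp) -> no flip
Dir N: first cell '.' (not opp) -> no flip
Dir NE: opp run (3,2), next='.' -> no flip
Dir W: first cell '.' (not opp) -> no flip
Dir E: opp run (4,2) (4,3) capped by B -> flip
Dir SW: first cell '.' (not opp) -> no flip
Dir S: opp run (5,1), next='.' -> no flip
Dir SE: first cell '.' (not opp) -> no flip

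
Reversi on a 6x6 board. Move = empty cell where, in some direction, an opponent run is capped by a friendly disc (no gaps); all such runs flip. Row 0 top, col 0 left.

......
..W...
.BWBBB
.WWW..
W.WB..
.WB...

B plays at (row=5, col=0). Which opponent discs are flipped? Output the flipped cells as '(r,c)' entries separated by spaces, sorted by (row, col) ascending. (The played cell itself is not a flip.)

Answer: (5,1)

Derivation:
Dir NW: edge -> no flip
Dir N: opp run (4,0), next='.' -> no flip
Dir NE: first cell '.' (not opp) -> no flip
Dir W: edge -> no flip
Dir E: opp run (5,1) capped by B -> flip
Dir SW: edge -> no flip
Dir S: edge -> no flip
Dir SE: edge -> no flip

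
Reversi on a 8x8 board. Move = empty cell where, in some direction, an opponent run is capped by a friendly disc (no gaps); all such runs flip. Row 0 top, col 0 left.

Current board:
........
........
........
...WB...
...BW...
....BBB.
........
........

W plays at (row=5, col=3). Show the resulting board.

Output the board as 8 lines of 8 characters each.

Answer: ........
........
........
...WB...
...WW...
...WBBB.
........
........

Derivation:
Place W at (5,3); scan 8 dirs for brackets.
Dir NW: first cell '.' (not opp) -> no flip
Dir N: opp run (4,3) capped by W -> flip
Dir NE: first cell 'W' (not opp) -> no flip
Dir W: first cell '.' (not opp) -> no flip
Dir E: opp run (5,4) (5,5) (5,6), next='.' -> no flip
Dir SW: first cell '.' (not opp) -> no flip
Dir S: first cell '.' (not opp) -> no flip
Dir SE: first cell '.' (not opp) -> no flip
All flips: (4,3)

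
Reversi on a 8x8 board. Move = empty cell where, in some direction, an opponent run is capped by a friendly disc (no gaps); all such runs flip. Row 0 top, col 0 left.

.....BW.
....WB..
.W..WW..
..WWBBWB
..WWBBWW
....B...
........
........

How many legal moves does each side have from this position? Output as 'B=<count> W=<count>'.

-- B to move --
(0,3): no bracket -> illegal
(0,4): flips 2 -> legal
(0,7): flips 1 -> legal
(1,0): flips 3 -> legal
(1,1): no bracket -> illegal
(1,2): no bracket -> illegal
(1,3): flips 2 -> legal
(1,6): flips 1 -> legal
(1,7): no bracket -> illegal
(2,0): no bracket -> illegal
(2,2): flips 1 -> legal
(2,3): flips 1 -> legal
(2,6): no bracket -> illegal
(2,7): flips 1 -> legal
(3,0): no bracket -> illegal
(3,1): flips 2 -> legal
(4,1): flips 2 -> legal
(5,1): flips 3 -> legal
(5,2): flips 1 -> legal
(5,3): no bracket -> illegal
(5,5): flips 1 -> legal
(5,6): no bracket -> illegal
(5,7): flips 2 -> legal
B mobility = 14
-- W to move --
(0,4): flips 1 -> legal
(1,6): flips 1 -> legal
(2,3): no bracket -> illegal
(2,6): no bracket -> illegal
(2,7): flips 1 -> legal
(5,3): no bracket -> illegal
(5,5): flips 3 -> legal
(5,6): no bracket -> illegal
(6,3): flips 2 -> legal
(6,4): flips 3 -> legal
(6,5): flips 1 -> legal
W mobility = 7

Answer: B=14 W=7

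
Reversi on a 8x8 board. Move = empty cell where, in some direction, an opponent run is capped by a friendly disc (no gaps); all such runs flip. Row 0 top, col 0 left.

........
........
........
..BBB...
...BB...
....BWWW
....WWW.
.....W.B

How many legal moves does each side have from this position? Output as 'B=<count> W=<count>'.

Answer: B=2 W=4

Derivation:
-- B to move --
(4,5): no bracket -> illegal
(4,6): no bracket -> illegal
(4,7): no bracket -> illegal
(5,3): no bracket -> illegal
(6,3): no bracket -> illegal
(6,7): no bracket -> illegal
(7,3): no bracket -> illegal
(7,4): flips 1 -> legal
(7,6): flips 1 -> legal
B mobility = 2
-- W to move --
(2,1): flips 3 -> legal
(2,2): flips 2 -> legal
(2,3): no bracket -> illegal
(2,4): flips 3 -> legal
(2,5): no bracket -> illegal
(3,1): no bracket -> illegal
(3,5): no bracket -> illegal
(4,1): no bracket -> illegal
(4,2): no bracket -> illegal
(4,5): no bracket -> illegal
(5,2): no bracket -> illegal
(5,3): flips 1 -> legal
(6,3): no bracket -> illegal
(6,7): no bracket -> illegal
(7,6): no bracket -> illegal
W mobility = 4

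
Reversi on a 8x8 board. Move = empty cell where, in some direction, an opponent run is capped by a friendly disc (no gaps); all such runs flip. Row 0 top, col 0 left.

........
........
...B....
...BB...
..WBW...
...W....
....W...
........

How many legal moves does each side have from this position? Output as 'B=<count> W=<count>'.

Answer: B=6 W=3

Derivation:
-- B to move --
(3,1): no bracket -> illegal
(3,2): no bracket -> illegal
(3,5): no bracket -> illegal
(4,1): flips 1 -> legal
(4,5): flips 1 -> legal
(5,1): flips 1 -> legal
(5,2): no bracket -> illegal
(5,4): flips 1 -> legal
(5,5): flips 1 -> legal
(6,2): no bracket -> illegal
(6,3): flips 1 -> legal
(6,5): no bracket -> illegal
(7,3): no bracket -> illegal
(7,4): no bracket -> illegal
(7,5): no bracket -> illegal
B mobility = 6
-- W to move --
(1,2): no bracket -> illegal
(1,3): flips 3 -> legal
(1,4): no bracket -> illegal
(2,2): flips 1 -> legal
(2,4): flips 2 -> legal
(2,5): no bracket -> illegal
(3,2): no bracket -> illegal
(3,5): no bracket -> illegal
(4,5): no bracket -> illegal
(5,2): no bracket -> illegal
(5,4): no bracket -> illegal
W mobility = 3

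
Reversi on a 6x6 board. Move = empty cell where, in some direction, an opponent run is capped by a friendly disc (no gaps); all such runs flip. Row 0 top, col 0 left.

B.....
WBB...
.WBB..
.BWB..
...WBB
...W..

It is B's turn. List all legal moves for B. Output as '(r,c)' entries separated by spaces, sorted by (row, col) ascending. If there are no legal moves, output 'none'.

Answer: (2,0) (3,0) (4,1) (4,2)

Derivation:
(0,1): no bracket -> illegal
(2,0): flips 2 -> legal
(3,0): flips 1 -> legal
(3,4): no bracket -> illegal
(4,1): flips 1 -> legal
(4,2): flips 2 -> legal
(5,2): no bracket -> illegal
(5,4): no bracket -> illegal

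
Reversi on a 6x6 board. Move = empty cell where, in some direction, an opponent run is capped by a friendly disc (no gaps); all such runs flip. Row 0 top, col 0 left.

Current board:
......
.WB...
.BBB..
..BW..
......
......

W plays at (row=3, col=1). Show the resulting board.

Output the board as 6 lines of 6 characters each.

Answer: ......
.WB...
.WBB..
.WWW..
......
......

Derivation:
Place W at (3,1); scan 8 dirs for brackets.
Dir NW: first cell '.' (not opp) -> no flip
Dir N: opp run (2,1) capped by W -> flip
Dir NE: opp run (2,2), next='.' -> no flip
Dir W: first cell '.' (not opp) -> no flip
Dir E: opp run (3,2) capped by W -> flip
Dir SW: first cell '.' (not opp) -> no flip
Dir S: first cell '.' (not opp) -> no flip
Dir SE: first cell '.' (not opp) -> no flip
All flips: (2,1) (3,2)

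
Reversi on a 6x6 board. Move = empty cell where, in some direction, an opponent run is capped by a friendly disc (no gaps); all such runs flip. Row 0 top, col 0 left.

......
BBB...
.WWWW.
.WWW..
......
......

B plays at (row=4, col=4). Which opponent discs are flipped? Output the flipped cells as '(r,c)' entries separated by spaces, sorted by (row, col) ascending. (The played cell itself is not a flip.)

Answer: (2,2) (3,3)

Derivation:
Dir NW: opp run (3,3) (2,2) capped by B -> flip
Dir N: first cell '.' (not opp) -> no flip
Dir NE: first cell '.' (not opp) -> no flip
Dir W: first cell '.' (not opp) -> no flip
Dir E: first cell '.' (not opp) -> no flip
Dir SW: first cell '.' (not opp) -> no flip
Dir S: first cell '.' (not opp) -> no flip
Dir SE: first cell '.' (not opp) -> no flip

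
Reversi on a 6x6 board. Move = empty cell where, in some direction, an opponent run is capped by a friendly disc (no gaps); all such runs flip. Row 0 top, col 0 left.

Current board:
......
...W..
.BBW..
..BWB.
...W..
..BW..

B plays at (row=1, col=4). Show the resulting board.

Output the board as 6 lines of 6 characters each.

Place B at (1,4); scan 8 dirs for brackets.
Dir NW: first cell '.' (not opp) -> no flip
Dir N: first cell '.' (not opp) -> no flip
Dir NE: first cell '.' (not opp) -> no flip
Dir W: opp run (1,3), next='.' -> no flip
Dir E: first cell '.' (not opp) -> no flip
Dir SW: opp run (2,3) capped by B -> flip
Dir S: first cell '.' (not opp) -> no flip
Dir SE: first cell '.' (not opp) -> no flip
All flips: (2,3)

Answer: ......
...WB.
.BBB..
..BWB.
...W..
..BW..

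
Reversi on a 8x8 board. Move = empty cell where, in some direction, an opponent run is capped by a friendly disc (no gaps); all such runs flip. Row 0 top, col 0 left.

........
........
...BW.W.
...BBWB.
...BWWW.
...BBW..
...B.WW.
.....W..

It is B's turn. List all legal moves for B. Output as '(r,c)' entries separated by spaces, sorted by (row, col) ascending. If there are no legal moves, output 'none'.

(1,3): no bracket -> illegal
(1,4): flips 1 -> legal
(1,5): flips 1 -> legal
(1,6): flips 1 -> legal
(1,7): flips 3 -> legal
(2,5): flips 1 -> legal
(2,7): no bracket -> illegal
(3,7): no bracket -> illegal
(4,7): flips 3 -> legal
(5,6): flips 3 -> legal
(5,7): no bracket -> illegal
(6,4): no bracket -> illegal
(6,7): no bracket -> illegal
(7,4): no bracket -> illegal
(7,6): flips 1 -> legal
(7,7): flips 3 -> legal

Answer: (1,4) (1,5) (1,6) (1,7) (2,5) (4,7) (5,6) (7,6) (7,7)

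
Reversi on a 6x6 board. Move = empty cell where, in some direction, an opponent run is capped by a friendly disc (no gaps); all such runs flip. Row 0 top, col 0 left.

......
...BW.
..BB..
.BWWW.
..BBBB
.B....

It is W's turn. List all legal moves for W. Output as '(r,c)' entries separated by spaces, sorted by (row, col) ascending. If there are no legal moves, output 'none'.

(0,2): no bracket -> illegal
(0,3): flips 2 -> legal
(0,4): no bracket -> illegal
(1,1): flips 1 -> legal
(1,2): flips 3 -> legal
(2,0): no bracket -> illegal
(2,1): no bracket -> illegal
(2,4): no bracket -> illegal
(3,0): flips 1 -> legal
(3,5): no bracket -> illegal
(4,0): no bracket -> illegal
(4,1): no bracket -> illegal
(5,0): no bracket -> illegal
(5,2): flips 2 -> legal
(5,3): flips 1 -> legal
(5,4): flips 2 -> legal
(5,5): flips 1 -> legal

Answer: (0,3) (1,1) (1,2) (3,0) (5,2) (5,3) (5,4) (5,5)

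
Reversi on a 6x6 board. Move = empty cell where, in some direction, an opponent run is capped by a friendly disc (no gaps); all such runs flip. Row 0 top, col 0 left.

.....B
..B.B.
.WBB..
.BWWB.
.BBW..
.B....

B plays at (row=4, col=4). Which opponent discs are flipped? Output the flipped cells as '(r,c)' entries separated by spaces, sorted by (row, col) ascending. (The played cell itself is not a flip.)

Dir NW: opp run (3,3) capped by B -> flip
Dir N: first cell 'B' (not opp) -> no flip
Dir NE: first cell '.' (not opp) -> no flip
Dir W: opp run (4,3) capped by B -> flip
Dir E: first cell '.' (not opp) -> no flip
Dir SW: first cell '.' (not opp) -> no flip
Dir S: first cell '.' (not opp) -> no flip
Dir SE: first cell '.' (not opp) -> no flip

Answer: (3,3) (4,3)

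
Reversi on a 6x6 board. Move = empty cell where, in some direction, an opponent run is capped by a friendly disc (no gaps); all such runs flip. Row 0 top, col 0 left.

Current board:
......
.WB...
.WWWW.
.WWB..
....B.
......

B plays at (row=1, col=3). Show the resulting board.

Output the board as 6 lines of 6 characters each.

Place B at (1,3); scan 8 dirs for brackets.
Dir NW: first cell '.' (not opp) -> no flip
Dir N: first cell '.' (not opp) -> no flip
Dir NE: first cell '.' (not opp) -> no flip
Dir W: first cell 'B' (not opp) -> no flip
Dir E: first cell '.' (not opp) -> no flip
Dir SW: opp run (2,2) (3,1), next='.' -> no flip
Dir S: opp run (2,3) capped by B -> flip
Dir SE: opp run (2,4), next='.' -> no flip
All flips: (2,3)

Answer: ......
.WBB..
.WWBW.
.WWB..
....B.
......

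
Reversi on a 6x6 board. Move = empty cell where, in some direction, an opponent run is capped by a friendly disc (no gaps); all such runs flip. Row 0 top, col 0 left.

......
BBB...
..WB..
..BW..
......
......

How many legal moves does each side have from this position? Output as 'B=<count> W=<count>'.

Answer: B=4 W=6

Derivation:
-- B to move --
(1,3): no bracket -> illegal
(2,1): flips 1 -> legal
(2,4): no bracket -> illegal
(3,1): no bracket -> illegal
(3,4): flips 1 -> legal
(4,2): no bracket -> illegal
(4,3): flips 1 -> legal
(4,4): flips 2 -> legal
B mobility = 4
-- W to move --
(0,0): flips 1 -> legal
(0,1): no bracket -> illegal
(0,2): flips 1 -> legal
(0,3): no bracket -> illegal
(1,3): flips 1 -> legal
(1,4): no bracket -> illegal
(2,0): no bracket -> illegal
(2,1): no bracket -> illegal
(2,4): flips 1 -> legal
(3,1): flips 1 -> legal
(3,4): no bracket -> illegal
(4,1): no bracket -> illegal
(4,2): flips 1 -> legal
(4,3): no bracket -> illegal
W mobility = 6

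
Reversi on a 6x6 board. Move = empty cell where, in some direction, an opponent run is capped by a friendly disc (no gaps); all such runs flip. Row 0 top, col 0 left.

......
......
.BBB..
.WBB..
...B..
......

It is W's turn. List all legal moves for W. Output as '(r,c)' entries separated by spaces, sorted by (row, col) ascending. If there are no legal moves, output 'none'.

Answer: (1,1) (1,3) (3,4)

Derivation:
(1,0): no bracket -> illegal
(1,1): flips 1 -> legal
(1,2): no bracket -> illegal
(1,3): flips 1 -> legal
(1,4): no bracket -> illegal
(2,0): no bracket -> illegal
(2,4): no bracket -> illegal
(3,0): no bracket -> illegal
(3,4): flips 2 -> legal
(4,1): no bracket -> illegal
(4,2): no bracket -> illegal
(4,4): no bracket -> illegal
(5,2): no bracket -> illegal
(5,3): no bracket -> illegal
(5,4): no bracket -> illegal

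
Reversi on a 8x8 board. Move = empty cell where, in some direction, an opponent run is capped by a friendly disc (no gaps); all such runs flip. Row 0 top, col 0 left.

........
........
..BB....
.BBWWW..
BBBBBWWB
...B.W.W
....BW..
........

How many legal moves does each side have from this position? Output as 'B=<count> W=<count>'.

Answer: B=8 W=11

Derivation:
-- B to move --
(2,4): flips 2 -> legal
(2,5): flips 1 -> legal
(2,6): flips 1 -> legal
(3,6): flips 3 -> legal
(3,7): flips 2 -> legal
(5,4): no bracket -> illegal
(5,6): flips 2 -> legal
(6,6): flips 2 -> legal
(6,7): flips 1 -> legal
(7,4): no bracket -> illegal
(7,5): no bracket -> illegal
(7,6): no bracket -> illegal
B mobility = 8
-- W to move --
(1,1): flips 1 -> legal
(1,2): flips 1 -> legal
(1,3): flips 1 -> legal
(1,4): no bracket -> illegal
(2,0): no bracket -> illegal
(2,1): no bracket -> illegal
(2,4): no bracket -> illegal
(3,0): flips 2 -> legal
(3,6): no bracket -> illegal
(3,7): flips 1 -> legal
(5,0): no bracket -> illegal
(5,1): flips 1 -> legal
(5,2): flips 1 -> legal
(5,4): flips 1 -> legal
(5,6): no bracket -> illegal
(6,2): flips 2 -> legal
(6,3): flips 3 -> legal
(7,3): flips 1 -> legal
(7,4): no bracket -> illegal
(7,5): no bracket -> illegal
W mobility = 11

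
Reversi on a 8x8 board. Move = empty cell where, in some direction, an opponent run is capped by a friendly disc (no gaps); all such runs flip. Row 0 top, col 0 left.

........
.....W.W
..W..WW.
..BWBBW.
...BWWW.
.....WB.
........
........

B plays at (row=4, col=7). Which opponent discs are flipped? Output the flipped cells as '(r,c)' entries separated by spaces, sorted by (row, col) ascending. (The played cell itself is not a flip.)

Answer: (4,4) (4,5) (4,6)

Derivation:
Dir NW: opp run (3,6) (2,5), next='.' -> no flip
Dir N: first cell '.' (not opp) -> no flip
Dir NE: edge -> no flip
Dir W: opp run (4,6) (4,5) (4,4) capped by B -> flip
Dir E: edge -> no flip
Dir SW: first cell 'B' (not opp) -> no flip
Dir S: first cell '.' (not opp) -> no flip
Dir SE: edge -> no flip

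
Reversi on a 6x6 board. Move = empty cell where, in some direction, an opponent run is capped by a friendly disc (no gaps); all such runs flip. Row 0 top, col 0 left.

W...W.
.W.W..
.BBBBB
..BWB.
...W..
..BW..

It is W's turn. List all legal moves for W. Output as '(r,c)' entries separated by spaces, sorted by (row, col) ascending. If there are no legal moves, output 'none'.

(1,0): flips 2 -> legal
(1,2): no bracket -> illegal
(1,4): no bracket -> illegal
(1,5): flips 1 -> legal
(2,0): no bracket -> illegal
(3,0): no bracket -> illegal
(3,1): flips 3 -> legal
(3,5): flips 2 -> legal
(4,1): no bracket -> illegal
(4,2): no bracket -> illegal
(4,4): no bracket -> illegal
(4,5): no bracket -> illegal
(5,1): flips 1 -> legal

Answer: (1,0) (1,5) (3,1) (3,5) (5,1)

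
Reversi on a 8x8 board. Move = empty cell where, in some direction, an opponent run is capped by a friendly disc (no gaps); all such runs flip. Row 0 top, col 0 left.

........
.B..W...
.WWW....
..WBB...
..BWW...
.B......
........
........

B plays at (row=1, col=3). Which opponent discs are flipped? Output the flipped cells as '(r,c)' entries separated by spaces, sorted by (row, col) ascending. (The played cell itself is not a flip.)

Answer: (2,3)

Derivation:
Dir NW: first cell '.' (not opp) -> no flip
Dir N: first cell '.' (not opp) -> no flip
Dir NE: first cell '.' (not opp) -> no flip
Dir W: first cell '.' (not opp) -> no flip
Dir E: opp run (1,4), next='.' -> no flip
Dir SW: opp run (2,2), next='.' -> no flip
Dir S: opp run (2,3) capped by B -> flip
Dir SE: first cell '.' (not opp) -> no flip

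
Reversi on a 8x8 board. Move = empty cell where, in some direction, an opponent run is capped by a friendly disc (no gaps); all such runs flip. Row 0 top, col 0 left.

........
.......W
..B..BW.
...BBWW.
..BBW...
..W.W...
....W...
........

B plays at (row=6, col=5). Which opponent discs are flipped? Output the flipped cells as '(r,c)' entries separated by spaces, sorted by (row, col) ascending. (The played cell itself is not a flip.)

Dir NW: opp run (5,4) capped by B -> flip
Dir N: first cell '.' (not opp) -> no flip
Dir NE: first cell '.' (not opp) -> no flip
Dir W: opp run (6,4), next='.' -> no flip
Dir E: first cell '.' (not opp) -> no flip
Dir SW: first cell '.' (not opp) -> no flip
Dir S: first cell '.' (not opp) -> no flip
Dir SE: first cell '.' (not opp) -> no flip

Answer: (5,4)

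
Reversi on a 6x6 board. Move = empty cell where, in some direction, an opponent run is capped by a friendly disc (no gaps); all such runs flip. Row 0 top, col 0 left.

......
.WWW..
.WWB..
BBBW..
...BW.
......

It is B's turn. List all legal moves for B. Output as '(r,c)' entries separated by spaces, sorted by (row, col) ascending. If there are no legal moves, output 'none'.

Answer: (0,1) (0,2) (0,3) (0,4) (1,0) (2,0) (3,4) (4,5)

Derivation:
(0,0): no bracket -> illegal
(0,1): flips 3 -> legal
(0,2): flips 2 -> legal
(0,3): flips 3 -> legal
(0,4): flips 2 -> legal
(1,0): flips 1 -> legal
(1,4): no bracket -> illegal
(2,0): flips 2 -> legal
(2,4): no bracket -> illegal
(3,4): flips 1 -> legal
(3,5): no bracket -> illegal
(4,2): no bracket -> illegal
(4,5): flips 1 -> legal
(5,3): no bracket -> illegal
(5,4): no bracket -> illegal
(5,5): no bracket -> illegal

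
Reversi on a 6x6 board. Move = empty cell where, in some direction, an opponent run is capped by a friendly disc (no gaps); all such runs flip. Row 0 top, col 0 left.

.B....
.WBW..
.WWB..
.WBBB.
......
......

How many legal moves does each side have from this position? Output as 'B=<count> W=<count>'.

Answer: B=7 W=7

Derivation:
-- B to move --
(0,0): flips 2 -> legal
(0,2): no bracket -> illegal
(0,3): flips 1 -> legal
(0,4): no bracket -> illegal
(1,0): flips 2 -> legal
(1,4): flips 1 -> legal
(2,0): flips 2 -> legal
(2,4): no bracket -> illegal
(3,0): flips 2 -> legal
(4,0): no bracket -> illegal
(4,1): flips 3 -> legal
(4,2): no bracket -> illegal
B mobility = 7
-- W to move --
(0,0): no bracket -> illegal
(0,2): flips 1 -> legal
(0,3): flips 1 -> legal
(1,0): no bracket -> illegal
(1,4): no bracket -> illegal
(2,4): flips 1 -> legal
(2,5): no bracket -> illegal
(3,5): flips 3 -> legal
(4,1): no bracket -> illegal
(4,2): flips 1 -> legal
(4,3): flips 3 -> legal
(4,4): flips 1 -> legal
(4,5): no bracket -> illegal
W mobility = 7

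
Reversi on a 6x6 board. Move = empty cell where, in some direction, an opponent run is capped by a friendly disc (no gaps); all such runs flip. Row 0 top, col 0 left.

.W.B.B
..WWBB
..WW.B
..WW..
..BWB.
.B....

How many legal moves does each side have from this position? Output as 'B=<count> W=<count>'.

Answer: B=6 W=4

Derivation:
-- B to move --
(0,0): no bracket -> illegal
(0,2): flips 3 -> legal
(0,4): no bracket -> illegal
(1,0): no bracket -> illegal
(1,1): flips 4 -> legal
(2,1): flips 1 -> legal
(2,4): flips 1 -> legal
(3,1): no bracket -> illegal
(3,4): no bracket -> illegal
(4,1): flips 2 -> legal
(5,2): no bracket -> illegal
(5,3): flips 4 -> legal
(5,4): no bracket -> illegal
B mobility = 6
-- W to move --
(0,2): no bracket -> illegal
(0,4): no bracket -> illegal
(2,4): no bracket -> illegal
(3,1): no bracket -> illegal
(3,4): no bracket -> illegal
(3,5): no bracket -> illegal
(4,0): no bracket -> illegal
(4,1): flips 1 -> legal
(4,5): flips 1 -> legal
(5,0): no bracket -> illegal
(5,2): flips 1 -> legal
(5,3): no bracket -> illegal
(5,4): no bracket -> illegal
(5,5): flips 1 -> legal
W mobility = 4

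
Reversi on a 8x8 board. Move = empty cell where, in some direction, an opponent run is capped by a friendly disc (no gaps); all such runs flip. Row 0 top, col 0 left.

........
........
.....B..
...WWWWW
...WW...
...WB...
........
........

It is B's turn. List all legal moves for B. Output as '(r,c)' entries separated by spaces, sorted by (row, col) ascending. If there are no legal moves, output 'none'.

(2,2): no bracket -> illegal
(2,3): no bracket -> illegal
(2,4): flips 2 -> legal
(2,6): no bracket -> illegal
(2,7): no bracket -> illegal
(3,2): flips 1 -> legal
(4,2): no bracket -> illegal
(4,5): flips 1 -> legal
(4,6): no bracket -> illegal
(4,7): flips 1 -> legal
(5,2): flips 3 -> legal
(5,5): no bracket -> illegal
(6,2): no bracket -> illegal
(6,3): no bracket -> illegal
(6,4): no bracket -> illegal

Answer: (2,4) (3,2) (4,5) (4,7) (5,2)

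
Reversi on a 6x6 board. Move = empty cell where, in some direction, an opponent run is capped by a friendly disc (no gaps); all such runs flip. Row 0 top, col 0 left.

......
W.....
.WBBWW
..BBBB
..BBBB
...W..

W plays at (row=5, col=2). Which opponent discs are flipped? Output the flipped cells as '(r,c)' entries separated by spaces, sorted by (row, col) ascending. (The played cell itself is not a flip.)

Dir NW: first cell '.' (not opp) -> no flip
Dir N: opp run (4,2) (3,2) (2,2), next='.' -> no flip
Dir NE: opp run (4,3) (3,4) capped by W -> flip
Dir W: first cell '.' (not opp) -> no flip
Dir E: first cell 'W' (not opp) -> no flip
Dir SW: edge -> no flip
Dir S: edge -> no flip
Dir SE: edge -> no flip

Answer: (3,4) (4,3)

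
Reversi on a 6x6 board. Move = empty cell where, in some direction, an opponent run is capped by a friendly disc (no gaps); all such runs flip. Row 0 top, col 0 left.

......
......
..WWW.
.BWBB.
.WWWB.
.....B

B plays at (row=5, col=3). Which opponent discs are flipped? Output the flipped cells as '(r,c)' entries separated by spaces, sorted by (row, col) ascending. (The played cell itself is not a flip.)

Dir NW: opp run (4,2) capped by B -> flip
Dir N: opp run (4,3) capped by B -> flip
Dir NE: first cell 'B' (not opp) -> no flip
Dir W: first cell '.' (not opp) -> no flip
Dir E: first cell '.' (not opp) -> no flip
Dir SW: edge -> no flip
Dir S: edge -> no flip
Dir SE: edge -> no flip

Answer: (4,2) (4,3)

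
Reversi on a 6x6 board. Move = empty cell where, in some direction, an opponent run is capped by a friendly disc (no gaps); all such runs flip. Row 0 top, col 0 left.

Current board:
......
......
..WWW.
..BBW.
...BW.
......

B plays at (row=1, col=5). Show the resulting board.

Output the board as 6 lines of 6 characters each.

Answer: ......
.....B
..WWB.
..BBW.
...BW.
......

Derivation:
Place B at (1,5); scan 8 dirs for brackets.
Dir NW: first cell '.' (not opp) -> no flip
Dir N: first cell '.' (not opp) -> no flip
Dir NE: edge -> no flip
Dir W: first cell '.' (not opp) -> no flip
Dir E: edge -> no flip
Dir SW: opp run (2,4) capped by B -> flip
Dir S: first cell '.' (not opp) -> no flip
Dir SE: edge -> no flip
All flips: (2,4)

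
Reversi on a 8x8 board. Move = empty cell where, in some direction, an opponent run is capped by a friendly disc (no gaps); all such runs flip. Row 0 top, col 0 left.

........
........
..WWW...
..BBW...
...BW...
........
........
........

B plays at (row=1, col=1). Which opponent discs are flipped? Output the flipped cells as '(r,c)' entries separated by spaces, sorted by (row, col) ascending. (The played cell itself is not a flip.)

Answer: (2,2)

Derivation:
Dir NW: first cell '.' (not opp) -> no flip
Dir N: first cell '.' (not opp) -> no flip
Dir NE: first cell '.' (not opp) -> no flip
Dir W: first cell '.' (not opp) -> no flip
Dir E: first cell '.' (not opp) -> no flip
Dir SW: first cell '.' (not opp) -> no flip
Dir S: first cell '.' (not opp) -> no flip
Dir SE: opp run (2,2) capped by B -> flip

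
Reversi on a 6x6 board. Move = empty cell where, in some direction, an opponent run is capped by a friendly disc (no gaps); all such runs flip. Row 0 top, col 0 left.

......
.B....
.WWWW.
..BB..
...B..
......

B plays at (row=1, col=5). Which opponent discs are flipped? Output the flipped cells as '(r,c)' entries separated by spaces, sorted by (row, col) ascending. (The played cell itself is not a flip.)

Dir NW: first cell '.' (not opp) -> no flip
Dir N: first cell '.' (not opp) -> no flip
Dir NE: edge -> no flip
Dir W: first cell '.' (not opp) -> no flip
Dir E: edge -> no flip
Dir SW: opp run (2,4) capped by B -> flip
Dir S: first cell '.' (not opp) -> no flip
Dir SE: edge -> no flip

Answer: (2,4)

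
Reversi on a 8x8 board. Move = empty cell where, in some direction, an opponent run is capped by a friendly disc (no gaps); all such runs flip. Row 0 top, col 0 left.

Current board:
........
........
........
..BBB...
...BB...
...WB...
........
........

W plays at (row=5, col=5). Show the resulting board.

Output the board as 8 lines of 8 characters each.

Place W at (5,5); scan 8 dirs for brackets.
Dir NW: opp run (4,4) (3,3), next='.' -> no flip
Dir N: first cell '.' (not opp) -> no flip
Dir NE: first cell '.' (not opp) -> no flip
Dir W: opp run (5,4) capped by W -> flip
Dir E: first cell '.' (not opp) -> no flip
Dir SW: first cell '.' (not opp) -> no flip
Dir S: first cell '.' (not opp) -> no flip
Dir SE: first cell '.' (not opp) -> no flip
All flips: (5,4)

Answer: ........
........
........
..BBB...
...BB...
...WWW..
........
........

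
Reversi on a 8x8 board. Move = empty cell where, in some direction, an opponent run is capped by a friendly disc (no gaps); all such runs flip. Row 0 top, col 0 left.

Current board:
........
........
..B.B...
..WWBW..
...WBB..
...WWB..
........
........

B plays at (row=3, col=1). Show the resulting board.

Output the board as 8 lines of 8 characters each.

Place B at (3,1); scan 8 dirs for brackets.
Dir NW: first cell '.' (not opp) -> no flip
Dir N: first cell '.' (not opp) -> no flip
Dir NE: first cell 'B' (not opp) -> no flip
Dir W: first cell '.' (not opp) -> no flip
Dir E: opp run (3,2) (3,3) capped by B -> flip
Dir SW: first cell '.' (not opp) -> no flip
Dir S: first cell '.' (not opp) -> no flip
Dir SE: first cell '.' (not opp) -> no flip
All flips: (3,2) (3,3)

Answer: ........
........
..B.B...
.BBBBW..
...WBB..
...WWB..
........
........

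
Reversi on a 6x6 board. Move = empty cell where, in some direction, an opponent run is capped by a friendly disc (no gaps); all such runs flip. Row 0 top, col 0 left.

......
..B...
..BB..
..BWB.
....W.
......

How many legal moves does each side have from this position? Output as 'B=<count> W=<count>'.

Answer: B=3 W=5

Derivation:
-- B to move --
(2,4): no bracket -> illegal
(3,5): no bracket -> illegal
(4,2): no bracket -> illegal
(4,3): flips 1 -> legal
(4,5): no bracket -> illegal
(5,3): no bracket -> illegal
(5,4): flips 1 -> legal
(5,5): flips 2 -> legal
B mobility = 3
-- W to move --
(0,1): no bracket -> illegal
(0,2): no bracket -> illegal
(0,3): no bracket -> illegal
(1,1): flips 1 -> legal
(1,3): flips 1 -> legal
(1,4): no bracket -> illegal
(2,1): no bracket -> illegal
(2,4): flips 1 -> legal
(2,5): no bracket -> illegal
(3,1): flips 1 -> legal
(3,5): flips 1 -> legal
(4,1): no bracket -> illegal
(4,2): no bracket -> illegal
(4,3): no bracket -> illegal
(4,5): no bracket -> illegal
W mobility = 5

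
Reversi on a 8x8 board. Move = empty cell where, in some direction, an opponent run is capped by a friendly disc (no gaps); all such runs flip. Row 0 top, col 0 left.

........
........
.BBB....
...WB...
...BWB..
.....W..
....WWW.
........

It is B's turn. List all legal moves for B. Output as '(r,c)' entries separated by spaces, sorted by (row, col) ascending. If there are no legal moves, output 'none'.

(2,4): no bracket -> illegal
(3,2): flips 1 -> legal
(3,5): no bracket -> illegal
(4,2): no bracket -> illegal
(4,6): no bracket -> illegal
(5,3): no bracket -> illegal
(5,4): flips 1 -> legal
(5,6): no bracket -> illegal
(5,7): no bracket -> illegal
(6,3): no bracket -> illegal
(6,7): no bracket -> illegal
(7,3): no bracket -> illegal
(7,4): no bracket -> illegal
(7,5): flips 2 -> legal
(7,6): no bracket -> illegal
(7,7): flips 4 -> legal

Answer: (3,2) (5,4) (7,5) (7,7)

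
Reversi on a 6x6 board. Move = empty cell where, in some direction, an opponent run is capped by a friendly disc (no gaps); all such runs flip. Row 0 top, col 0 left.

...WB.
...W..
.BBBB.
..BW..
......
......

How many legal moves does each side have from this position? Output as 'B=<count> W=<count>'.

Answer: B=5 W=5

Derivation:
-- B to move --
(0,2): flips 2 -> legal
(1,2): no bracket -> illegal
(1,4): no bracket -> illegal
(3,4): flips 1 -> legal
(4,2): flips 1 -> legal
(4,3): flips 1 -> legal
(4,4): flips 1 -> legal
B mobility = 5
-- W to move --
(0,5): flips 1 -> legal
(1,0): no bracket -> illegal
(1,1): flips 1 -> legal
(1,2): no bracket -> illegal
(1,4): no bracket -> illegal
(1,5): flips 1 -> legal
(2,0): no bracket -> illegal
(2,5): no bracket -> illegal
(3,0): no bracket -> illegal
(3,1): flips 2 -> legal
(3,4): no bracket -> illegal
(3,5): flips 1 -> legal
(4,1): no bracket -> illegal
(4,2): no bracket -> illegal
(4,3): no bracket -> illegal
W mobility = 5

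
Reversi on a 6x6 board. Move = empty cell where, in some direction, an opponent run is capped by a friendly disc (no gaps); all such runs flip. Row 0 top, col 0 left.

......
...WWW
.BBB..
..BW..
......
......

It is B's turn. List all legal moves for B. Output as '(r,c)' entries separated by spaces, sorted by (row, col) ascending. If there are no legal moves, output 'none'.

Answer: (0,3) (0,4) (0,5) (3,4) (4,3) (4,4)

Derivation:
(0,2): no bracket -> illegal
(0,3): flips 1 -> legal
(0,4): flips 1 -> legal
(0,5): flips 1 -> legal
(1,2): no bracket -> illegal
(2,4): no bracket -> illegal
(2,5): no bracket -> illegal
(3,4): flips 1 -> legal
(4,2): no bracket -> illegal
(4,3): flips 1 -> legal
(4,4): flips 1 -> legal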